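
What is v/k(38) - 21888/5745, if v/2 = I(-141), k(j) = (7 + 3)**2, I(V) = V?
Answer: -126963/19150 ≈ -6.6299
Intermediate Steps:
k(j) = 100 (k(j) = 10**2 = 100)
v = -282 (v = 2*(-141) = -282)
v/k(38) - 21888/5745 = -282/100 - 21888/5745 = -282*1/100 - 21888*1/5745 = -141/50 - 7296/1915 = -126963/19150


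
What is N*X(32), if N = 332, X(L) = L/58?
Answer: 5312/29 ≈ 183.17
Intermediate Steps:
X(L) = L/58 (X(L) = L*(1/58) = L/58)
N*X(32) = 332*((1/58)*32) = 332*(16/29) = 5312/29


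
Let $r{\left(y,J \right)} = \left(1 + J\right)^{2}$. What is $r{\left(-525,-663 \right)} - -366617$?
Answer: $804861$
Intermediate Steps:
$r{\left(-525,-663 \right)} - -366617 = \left(1 - 663\right)^{2} - -366617 = \left(-662\right)^{2} + 366617 = 438244 + 366617 = 804861$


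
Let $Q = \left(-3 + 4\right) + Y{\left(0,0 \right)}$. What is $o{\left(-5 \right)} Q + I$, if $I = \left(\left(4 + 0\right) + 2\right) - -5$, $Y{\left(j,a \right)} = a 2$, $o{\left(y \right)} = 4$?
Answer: $15$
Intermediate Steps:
$Y{\left(j,a \right)} = 2 a$
$Q = 1$ ($Q = \left(-3 + 4\right) + 2 \cdot 0 = 1 + 0 = 1$)
$I = 11$ ($I = \left(4 + 2\right) + 5 = 6 + 5 = 11$)
$o{\left(-5 \right)} Q + I = 4 \cdot 1 + 11 = 4 + 11 = 15$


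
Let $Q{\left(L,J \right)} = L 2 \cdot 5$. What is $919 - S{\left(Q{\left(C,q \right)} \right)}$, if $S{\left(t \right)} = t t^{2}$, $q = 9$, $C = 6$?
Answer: $-215081$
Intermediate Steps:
$Q{\left(L,J \right)} = 10 L$ ($Q{\left(L,J \right)} = 2 L 5 = 10 L$)
$S{\left(t \right)} = t^{3}$
$919 - S{\left(Q{\left(C,q \right)} \right)} = 919 - \left(10 \cdot 6\right)^{3} = 919 - 60^{3} = 919 - 216000 = -215081$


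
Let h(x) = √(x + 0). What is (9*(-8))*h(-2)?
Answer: -72*I*√2 ≈ -101.82*I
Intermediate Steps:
h(x) = √x
(9*(-8))*h(-2) = (9*(-8))*√(-2) = -72*I*√2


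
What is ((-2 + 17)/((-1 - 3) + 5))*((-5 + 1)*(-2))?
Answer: 120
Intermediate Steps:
((-2 + 17)/((-1 - 3) + 5))*((-5 + 1)*(-2)) = (15/(-4 + 5))*(-4*(-2)) = (15/1)*8 = (15*1)*8 = 15*8 = 120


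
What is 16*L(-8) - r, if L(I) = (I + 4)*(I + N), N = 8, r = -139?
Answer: 139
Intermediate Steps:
L(I) = (4 + I)*(8 + I) (L(I) = (I + 4)*(I + 8) = (4 + I)*(8 + I))
16*L(-8) - r = 16*(32 + (-8)**2 + 12*(-8)) - 1*(-139) = 16*(32 + 64 - 96) + 139 = 16*0 + 139 = 0 + 139 = 139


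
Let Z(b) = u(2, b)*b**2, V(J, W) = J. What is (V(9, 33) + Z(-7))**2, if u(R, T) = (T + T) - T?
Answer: 111556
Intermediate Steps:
u(R, T) = T (u(R, T) = 2*T - T = T)
Z(b) = b**3 (Z(b) = b*b**2 = b**3)
(V(9, 33) + Z(-7))**2 = (9 + (-7)**3)**2 = (9 - 343)**2 = (-334)**2 = 111556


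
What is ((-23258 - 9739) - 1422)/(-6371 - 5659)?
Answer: 11473/4010 ≈ 2.8611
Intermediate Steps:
((-23258 - 9739) - 1422)/(-6371 - 5659) = (-32997 - 1422)/(-12030) = -34419*(-1/12030) = 11473/4010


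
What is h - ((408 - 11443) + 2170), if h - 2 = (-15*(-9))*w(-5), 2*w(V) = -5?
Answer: 17059/2 ≈ 8529.5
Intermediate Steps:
w(V) = -5/2 (w(V) = (1/2)*(-5) = -5/2)
h = -671/2 (h = 2 - 15*(-9)*(-5/2) = 2 + 135*(-5/2) = 2 - 675/2 = -671/2 ≈ -335.50)
h - ((408 - 11443) + 2170) = -671/2 - ((408 - 11443) + 2170) = -671/2 - (-11035 + 2170) = -671/2 - 1*(-8865) = -671/2 + 8865 = 17059/2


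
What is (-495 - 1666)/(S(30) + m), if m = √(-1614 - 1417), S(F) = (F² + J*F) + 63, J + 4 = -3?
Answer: -1627233/570040 + 2161*I*√3031/570040 ≈ -2.8546 + 0.20871*I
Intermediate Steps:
J = -7 (J = -4 - 3 = -7)
S(F) = 63 + F² - 7*F (S(F) = (F² - 7*F) + 63 = 63 + F² - 7*F)
m = I*√3031 (m = √(-3031) = I*√3031 ≈ 55.055*I)
(-495 - 1666)/(S(30) + m) = (-495 - 1666)/((63 + 30² - 7*30) + I*√3031) = -2161/((63 + 900 - 210) + I*√3031) = -2161/(753 + I*√3031)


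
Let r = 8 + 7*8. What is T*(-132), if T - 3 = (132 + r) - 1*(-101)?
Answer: -39600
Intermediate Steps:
r = 64 (r = 8 + 56 = 64)
T = 300 (T = 3 + ((132 + 64) - 1*(-101)) = 3 + (196 + 101) = 3 + 297 = 300)
T*(-132) = 300*(-132) = -39600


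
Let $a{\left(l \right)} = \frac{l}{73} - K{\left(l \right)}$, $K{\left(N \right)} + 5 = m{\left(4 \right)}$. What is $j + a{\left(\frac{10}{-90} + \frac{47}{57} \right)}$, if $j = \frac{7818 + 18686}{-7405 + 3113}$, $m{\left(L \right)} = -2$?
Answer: $\frac{11178361}{13394259} \approx 0.83456$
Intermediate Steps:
$K{\left(N \right)} = -7$ ($K{\left(N \right)} = -5 - 2 = -7$)
$a{\left(l \right)} = 7 + \frac{l}{73}$ ($a{\left(l \right)} = \frac{l}{73} - -7 = l \frac{1}{73} + 7 = \frac{l}{73} + 7 = 7 + \frac{l}{73}$)
$j = - \frac{6626}{1073}$ ($j = \frac{26504}{-4292} = 26504 \left(- \frac{1}{4292}\right) = - \frac{6626}{1073} \approx -6.1752$)
$j + a{\left(\frac{10}{-90} + \frac{47}{57} \right)} = - \frac{6626}{1073} + \left(7 + \frac{\frac{10}{-90} + \frac{47}{57}}{73}\right) = - \frac{6626}{1073} + \left(7 + \frac{10 \left(- \frac{1}{90}\right) + 47 \cdot \frac{1}{57}}{73}\right) = - \frac{6626}{1073} + \left(7 + \frac{- \frac{1}{9} + \frac{47}{57}}{73}\right) = - \frac{6626}{1073} + \left(7 + \frac{1}{73} \cdot \frac{122}{171}\right) = - \frac{6626}{1073} + \left(7 + \frac{122}{12483}\right) = - \frac{6626}{1073} + \frac{87503}{12483} = \frac{11178361}{13394259}$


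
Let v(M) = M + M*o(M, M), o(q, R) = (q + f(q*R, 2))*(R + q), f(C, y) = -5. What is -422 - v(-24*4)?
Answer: 1861306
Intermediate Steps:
o(q, R) = (-5 + q)*(R + q) (o(q, R) = (q - 5)*(R + q) = (-5 + q)*(R + q))
v(M) = M + M*(-10*M + 2*M²) (v(M) = M + M*(M² - 5*M - 5*M + M*M) = M + M*(M² - 5*M - 5*M + M²) = M + M*(-10*M + 2*M²))
-422 - v(-24*4) = -422 - (-24*4)*(1 - (-240)*4 + 2*(-24*4)²) = -422 - (-96)*(1 - 10*(-96) + 2*(-96)²) = -422 - (-96)*(1 + 960 + 2*9216) = -422 - (-96)*(1 + 960 + 18432) = -422 - (-96)*19393 = -422 - 1*(-1861728) = -422 + 1861728 = 1861306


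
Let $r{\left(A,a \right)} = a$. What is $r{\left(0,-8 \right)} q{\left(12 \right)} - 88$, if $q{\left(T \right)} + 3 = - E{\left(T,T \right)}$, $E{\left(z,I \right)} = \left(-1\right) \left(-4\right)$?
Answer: $-32$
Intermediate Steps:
$E{\left(z,I \right)} = 4$
$q{\left(T \right)} = -7$ ($q{\left(T \right)} = -3 - 4 = -7$)
$r{\left(0,-8 \right)} q{\left(12 \right)} - 88 = \left(-8\right) \left(-7\right) - 88 = 56 - 88 = -32$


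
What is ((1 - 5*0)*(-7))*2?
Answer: -14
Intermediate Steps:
((1 - 5*0)*(-7))*2 = ((1 + 0)*(-7))*2 = (1*(-7))*2 = -7*2 = -14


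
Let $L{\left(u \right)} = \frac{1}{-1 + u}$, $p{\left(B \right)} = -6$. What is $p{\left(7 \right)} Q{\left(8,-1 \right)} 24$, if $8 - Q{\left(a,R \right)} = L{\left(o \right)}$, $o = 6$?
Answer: $- \frac{5616}{5} \approx -1123.2$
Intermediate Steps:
$Q{\left(a,R \right)} = \frac{39}{5}$ ($Q{\left(a,R \right)} = 8 - \frac{1}{-1 + 6} = 8 - \frac{1}{5} = \frac{39}{5}$)
$p{\left(7 \right)} Q{\left(8,-1 \right)} 24 = \left(-6\right) \frac{39}{5} \cdot 24 = \left(- \frac{234}{5}\right) 24 = - \frac{5616}{5}$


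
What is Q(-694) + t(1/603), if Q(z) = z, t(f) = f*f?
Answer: -252344645/363609 ≈ -694.00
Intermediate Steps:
t(f) = f**2
Q(-694) + t(1/603) = -694 + (1/603)**2 = -694 + 1/363609 = -252344645/363609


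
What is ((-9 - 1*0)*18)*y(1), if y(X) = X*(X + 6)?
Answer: -1134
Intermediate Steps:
y(X) = X*(6 + X)
((-9 - 1*0)*18)*y(1) = ((-9 - 1*0)*18)*(1*(6 + 1)) = ((-9 + 0)*18)*(1*7) = -9*18*7 = -162*7 = -1134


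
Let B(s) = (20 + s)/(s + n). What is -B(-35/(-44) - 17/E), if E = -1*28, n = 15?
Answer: -1648/1263 ≈ -1.3048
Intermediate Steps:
E = -28
B(s) = (20 + s)/(15 + s) (B(s) = (20 + s)/(s + 15) = (20 + s)/(15 + s))
-B(-35/(-44) - 17/E) = -(20 + (-35/(-44) - 17/(-28)))/(15 + (-35/(-44) - 17/(-28))) = -(20 + (-35*(-1/44) - 17*(-1/28)))/(15 + (-35*(-1/44) - 17*(-1/28))) = -(20 + (35/44 + 17/28))/(15 + (35/44 + 17/28)) = -(20 + 108/77)/(15 + 108/77) = -1648/(1263/77*77) = -77*1648/(1263*77) = -1*1648/1263 = -1648/1263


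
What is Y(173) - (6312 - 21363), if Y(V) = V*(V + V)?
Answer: 74909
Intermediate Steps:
Y(V) = 2*V**2 (Y(V) = V*(2*V) = 2*V**2)
Y(173) - (6312 - 21363) = 2*173**2 - (6312 - 21363) = 2*29929 - 1*(-15051) = 59858 + 15051 = 74909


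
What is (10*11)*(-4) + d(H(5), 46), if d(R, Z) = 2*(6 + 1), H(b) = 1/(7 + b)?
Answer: -426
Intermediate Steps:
d(R, Z) = 14 (d(R, Z) = 2*7 = 14)
(10*11)*(-4) + d(H(5), 46) = (10*11)*(-4) + 14 = 110*(-4) + 14 = -440 + 14 = -426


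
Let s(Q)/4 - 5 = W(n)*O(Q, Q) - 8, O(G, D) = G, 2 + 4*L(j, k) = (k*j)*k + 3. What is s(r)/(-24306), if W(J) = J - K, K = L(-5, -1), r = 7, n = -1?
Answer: 2/4051 ≈ 0.00049371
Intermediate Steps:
L(j, k) = 1/4 + j*k**2/4 (L(j, k) = -1/2 + ((k*j)*k + 3)/4 = -1/2 + ((j*k)*k + 3)/4 = -1/2 + (j*k**2 + 3)/4 = -1/2 + (3 + j*k**2)/4 = -1/2 + (3/4 + j*k**2/4) = 1/4 + j*k**2/4)
K = -1 (K = 1/4 + (1/4)*(-5)*(-1)**2 = 1/4 + (1/4)*(-5)*1 = 1/4 - 5/4 = -1)
W(J) = 1 + J (W(J) = J - 1*(-1) = J + 1 = 1 + J)
s(Q) = -12 (s(Q) = 20 + 4*((1 - 1)*Q - 8) = 20 + 4*(0*Q - 8) = 20 + 4*(0 - 8) = 20 + 4*(-8) = 20 - 32 = -12)
s(r)/(-24306) = -12/(-24306) = -12*(-1/24306) = 2/4051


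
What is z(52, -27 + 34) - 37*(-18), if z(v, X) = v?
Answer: 718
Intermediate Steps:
z(52, -27 + 34) - 37*(-18) = 52 - 37*(-18) = 52 + 666 = 718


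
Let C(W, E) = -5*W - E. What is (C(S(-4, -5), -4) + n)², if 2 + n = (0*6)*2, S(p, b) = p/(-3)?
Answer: 196/9 ≈ 21.778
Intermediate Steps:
S(p, b) = -p/3 (S(p, b) = p*(-⅓) = -p/3)
C(W, E) = -E - 5*W
n = -2 (n = -2 + (0*6)*2 = -2 + 0*2 = -2 + 0 = -2)
(C(S(-4, -5), -4) + n)² = ((-1*(-4) - (-5)*(-4)/3) - 2)² = ((4 - 5*4/3) - 2)² = ((4 - 20/3) - 2)² = (-8/3 - 2)² = (-14/3)² = 196/9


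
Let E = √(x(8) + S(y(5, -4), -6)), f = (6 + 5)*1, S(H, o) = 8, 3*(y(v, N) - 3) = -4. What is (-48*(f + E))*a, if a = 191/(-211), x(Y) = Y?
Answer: 137520/211 ≈ 651.75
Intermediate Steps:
y(v, N) = 5/3 (y(v, N) = 3 + (⅓)*(-4) = 3 - 4/3 = 5/3)
a = -191/211 (a = 191*(-1/211) = -191/211 ≈ -0.90521)
f = 11 (f = 11*1 = 11)
E = 4 (E = √(8 + 8) = √16 = 4)
(-48*(f + E))*a = -48*(11 + 4)*(-191/211) = -48*15*(-191/211) = -720*(-191/211) = 137520/211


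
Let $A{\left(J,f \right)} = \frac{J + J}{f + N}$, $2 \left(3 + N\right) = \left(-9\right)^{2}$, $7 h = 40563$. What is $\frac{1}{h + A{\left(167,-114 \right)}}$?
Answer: $\frac{1071}{6201463} \approx 0.0001727$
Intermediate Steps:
$h = \frac{40563}{7}$ ($h = \frac{1}{7} \cdot 40563 = \frac{40563}{7} \approx 5794.7$)
$N = \frac{75}{2}$ ($N = -3 + \frac{\left(-9\right)^{2}}{2} = -3 + \frac{1}{2} \cdot 81 = -3 + \frac{81}{2} = \frac{75}{2} \approx 37.5$)
$A{\left(J,f \right)} = \frac{2 J}{\frac{75}{2} + f}$ ($A{\left(J,f \right)} = \frac{J + J}{f + \frac{75}{2}} = \frac{2 J}{\frac{75}{2} + f}$)
$\frac{1}{h + A{\left(167,-114 \right)}} = \frac{1}{\frac{40563}{7} + 4 \cdot 167 \frac{1}{75 + 2 \left(-114\right)}} = \frac{1}{\frac{40563}{7} + 4 \cdot 167 \frac{1}{75 - 228}} = \frac{1}{\frac{40563}{7} + 4 \cdot 167 \frac{1}{-153}} = \frac{1}{\frac{40563}{7} + 4 \cdot 167 \left(- \frac{1}{153}\right)} = \frac{1}{\frac{40563}{7} - \frac{668}{153}} = \frac{1}{\frac{6201463}{1071}} = \frac{1071}{6201463}$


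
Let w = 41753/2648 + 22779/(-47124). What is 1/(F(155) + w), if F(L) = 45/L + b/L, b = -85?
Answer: 107453192/1614623949 ≈ 0.066550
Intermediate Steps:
F(L) = -40/L (F(L) = 45/L - 85/L = -40/L)
w = 52979155/3466232 (w = 41753*(1/2648) + 22779*(-1/47124) = 41753/2648 - 2531/5236 = 52979155/3466232 ≈ 15.284)
1/(F(155) + w) = 1/(-40/155 + 52979155/3466232) = 1/(-40*1/155 + 52979155/3466232) = 1/(-8/31 + 52979155/3466232) = 1/(1614623949/107453192) = 107453192/1614623949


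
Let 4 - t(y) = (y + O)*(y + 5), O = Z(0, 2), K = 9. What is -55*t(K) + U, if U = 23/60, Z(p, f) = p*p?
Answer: 402623/60 ≈ 6710.4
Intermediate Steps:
Z(p, f) = p²
O = 0 (O = 0² = 0)
t(y) = 4 - y*(5 + y) (t(y) = 4 - (y + 0)*(y + 5) = 4 - y*(5 + y))
U = 23/60 (U = 23*(1/60) = 23/60 ≈ 0.38333)
-55*t(K) + U = -55*(4 - 1*9² - 5*9) + 23/60 = -55*(4 - 1*81 - 45) + 23/60 = -55*(4 - 81 - 45) + 23/60 = -55*(-122) + 23/60 = 6710 + 23/60 = 402623/60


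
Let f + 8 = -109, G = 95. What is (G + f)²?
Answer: 484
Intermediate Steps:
f = -117 (f = -8 - 109 = -117)
(G + f)² = (95 - 117)² = (-22)² = 484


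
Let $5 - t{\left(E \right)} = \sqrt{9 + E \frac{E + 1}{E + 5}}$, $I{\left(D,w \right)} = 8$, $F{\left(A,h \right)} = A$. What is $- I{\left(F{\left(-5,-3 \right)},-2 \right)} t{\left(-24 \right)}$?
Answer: $-40 + \frac{8 i \sqrt{7239}}{19} \approx -40.0 + 35.824 i$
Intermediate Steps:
$t{\left(E \right)} = 5 - \sqrt{9 + \frac{E \left(1 + E\right)}{5 + E}}$ ($t{\left(E \right)} = 5 - \sqrt{9 + E \frac{E + 1}{E + 5}} = 5 - \sqrt{9 + E \frac{1 + E}{5 + E}} = 5 - \sqrt{9 + \frac{E \left(1 + E\right)}{5 + E}}$)
$- I{\left(F{\left(-5,-3 \right)},-2 \right)} t{\left(-24 \right)} = \left(-1\right) 8 \left(5 - \sqrt{\frac{45 + \left(-24\right)^{2} + 10 \left(-24\right)}{5 - 24}}\right) = - 8 \left(5 - \sqrt{\frac{45 + 576 - 240}{-19}}\right) = - 8 \left(5 - \sqrt{\left(- \frac{1}{19}\right) 381}\right) = - 8 \left(5 - \sqrt{- \frac{381}{19}}\right) = - 8 \left(5 - \frac{i \sqrt{7239}}{19}\right) = -40 + \frac{8 i \sqrt{7239}}{19}$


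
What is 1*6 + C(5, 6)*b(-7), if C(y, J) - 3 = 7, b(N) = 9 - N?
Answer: 166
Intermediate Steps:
C(y, J) = 10 (C(y, J) = 3 + 7 = 10)
1*6 + C(5, 6)*b(-7) = 1*6 + 10*(9 - 1*(-7)) = 6 + 10*(9 + 7) = 6 + 10*16 = 6 + 160 = 166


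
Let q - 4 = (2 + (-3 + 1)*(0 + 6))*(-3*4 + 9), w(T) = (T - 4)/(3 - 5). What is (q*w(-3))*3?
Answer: 357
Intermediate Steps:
w(T) = 2 - T/2 (w(T) = (-4 + T)/(-2) = (-4 + T)*(-½) = 2 - T/2)
q = 34 (q = 4 + (2 + (-3 + 1)*(0 + 6))*(-3*4 + 9) = 4 + (2 - 2*6)*(-12 + 9) = 4 + (2 - 12)*(-3) = 4 - 10*(-3) = 4 + 30 = 34)
(q*w(-3))*3 = (34*(2 - ½*(-3)))*3 = (34*(2 + 3/2))*3 = (34*(7/2))*3 = 119*3 = 357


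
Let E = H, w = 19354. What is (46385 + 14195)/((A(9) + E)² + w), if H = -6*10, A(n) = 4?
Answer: 466/173 ≈ 2.6936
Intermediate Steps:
H = -60
E = -60
(46385 + 14195)/((A(9) + E)² + w) = (46385 + 14195)/((4 - 60)² + 19354) = 60580/((-56)² + 19354) = 60580/(3136 + 19354) = 60580/22490 = 60580*(1/22490) = 466/173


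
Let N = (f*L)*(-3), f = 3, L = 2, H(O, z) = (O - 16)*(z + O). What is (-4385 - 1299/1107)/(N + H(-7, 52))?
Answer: 1618498/388557 ≈ 4.1654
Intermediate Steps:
H(O, z) = (-16 + O)*(O + z)
N = -18 (N = (3*2)*(-3) = 6*(-3) = -18)
(-4385 - 1299/1107)/(N + H(-7, 52)) = (-4385 - 1299/1107)/(-18 + ((-7)**2 - 16*(-7) - 16*52 - 7*52)) = (-4385 - 1299*1/1107)/(-18 + (49 + 112 - 832 - 364)) = (-4385 - 433/369)/(-18 - 1035) = -1618498/369/(-1053) = -1618498/369*(-1/1053) = 1618498/388557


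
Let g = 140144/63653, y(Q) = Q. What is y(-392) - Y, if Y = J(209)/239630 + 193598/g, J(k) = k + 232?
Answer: -741536844201241/8395676680 ≈ -88324.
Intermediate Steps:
J(k) = 232 + k
g = 140144/63653 (g = 140144*(1/63653) = 140144/63653 ≈ 2.2017)
Y = 738245738942681/8395676680 (Y = (232 + 209)/239630 + 193598/(140144/63653) = 441*(1/239630) + 193598*(63653/140144) = 441/239630 + 6161546747/70072 = 738245738942681/8395676680 ≈ 87932.)
y(-392) - Y = -392 - 1*738245738942681/8395676680 = -392 - 738245738942681/8395676680 = -741536844201241/8395676680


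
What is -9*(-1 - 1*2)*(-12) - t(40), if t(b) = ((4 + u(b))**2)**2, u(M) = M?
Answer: -3748420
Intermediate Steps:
t(b) = (4 + b)**4 (t(b) = ((4 + b)**2)**2 = (4 + b)**4)
-9*(-1 - 1*2)*(-12) - t(40) = -9*(-1 - 1*2)*(-12) - (4 + 40)**4 = -9*(-1 - 2)*(-12) - 1*44**4 = -9*(-3)*(-12) - 1*3748096 = 27*(-12) - 3748096 = -324 - 3748096 = -3748420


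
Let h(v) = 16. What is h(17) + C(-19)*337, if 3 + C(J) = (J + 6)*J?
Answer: 82244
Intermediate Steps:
C(J) = -3 + J*(6 + J) (C(J) = -3 + (J + 6)*J = -3 + (6 + J)*J = -3 + J*(6 + J))
h(17) + C(-19)*337 = 16 + (-3 + (-19)² + 6*(-19))*337 = 16 + (-3 + 361 - 114)*337 = 16 + 244*337 = 16 + 82228 = 82244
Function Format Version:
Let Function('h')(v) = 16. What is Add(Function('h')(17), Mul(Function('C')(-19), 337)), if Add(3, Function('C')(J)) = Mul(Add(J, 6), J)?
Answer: 82244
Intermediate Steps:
Function('C')(J) = Add(-3, Mul(J, Add(6, J))) (Function('C')(J) = Add(-3, Mul(Add(J, 6), J)) = Add(-3, Mul(Add(6, J), J)) = Add(-3, Mul(J, Add(6, J))))
Add(Function('h')(17), Mul(Function('C')(-19), 337)) = Add(16, Mul(Add(-3, Pow(-19, 2), Mul(6, -19)), 337)) = Add(16, Mul(Add(-3, 361, -114), 337)) = Add(16, Mul(244, 337)) = Add(16, 82228) = 82244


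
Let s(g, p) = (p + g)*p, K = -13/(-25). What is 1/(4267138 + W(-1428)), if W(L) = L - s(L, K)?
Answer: 625/2666532681 ≈ 2.3439e-7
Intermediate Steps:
K = 13/25 (K = -13*(-1/25) = 13/25 ≈ 0.52000)
s(g, p) = p*(g + p) (s(g, p) = (g + p)*p = p*(g + p))
W(L) = -169/625 + 12*L/25 (W(L) = L - 13*(L + 13/25)/25 = L - 13*(13/25 + L)/25 = L - (169/625 + 13*L/25) = L + (-169/625 - 13*L/25) = -169/625 + 12*L/25)
1/(4267138 + W(-1428)) = 1/(4267138 + (-169/625 + (12/25)*(-1428))) = 1/(4267138 + (-169/625 - 17136/25)) = 1/(4267138 - 428569/625) = 1/(2666532681/625) = 625/2666532681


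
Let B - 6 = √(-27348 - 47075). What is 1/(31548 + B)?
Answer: 31554/995729339 - I*√74423/995729339 ≈ 3.1689e-5 - 2.7398e-7*I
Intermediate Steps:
B = 6 + I*√74423 (B = 6 + √(-27348 - 47075) = 6 + √(-74423) = 6 + I*√74423 ≈ 6.0 + 272.81*I)
1/(31548 + B) = 1/(31548 + (6 + I*√74423)) = 1/(31554 + I*√74423)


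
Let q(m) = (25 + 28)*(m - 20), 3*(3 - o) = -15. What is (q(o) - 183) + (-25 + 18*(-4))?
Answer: -916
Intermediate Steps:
o = 8 (o = 3 - 1/3*(-15) = 3 + 5 = 8)
q(m) = -1060 + 53*m (q(m) = 53*(-20 + m) = -1060 + 53*m)
(q(o) - 183) + (-25 + 18*(-4)) = ((-1060 + 53*8) - 183) + (-25 + 18*(-4)) = ((-1060 + 424) - 183) + (-25 - 72) = (-636 - 183) - 97 = -819 - 97 = -916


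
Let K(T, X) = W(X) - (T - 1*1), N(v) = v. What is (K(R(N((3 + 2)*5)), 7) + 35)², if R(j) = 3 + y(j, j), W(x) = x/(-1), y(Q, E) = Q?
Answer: 1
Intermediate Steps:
W(x) = -x (W(x) = x*(-1) = -x)
R(j) = 3 + j
K(T, X) = 1 - T - X (K(T, X) = -X - (T - 1*1) = -X - (T - 1) = -X - (-1 + T) = -X + (1 - T) = 1 - T - X)
(K(R(N((3 + 2)*5)), 7) + 35)² = ((1 - (3 + (3 + 2)*5) - 1*7) + 35)² = ((1 - (3 + 5*5) - 7) + 35)² = ((1 - (3 + 25) - 7) + 35)² = ((1 - 1*28 - 7) + 35)² = ((1 - 28 - 7) + 35)² = (-34 + 35)² = 1² = 1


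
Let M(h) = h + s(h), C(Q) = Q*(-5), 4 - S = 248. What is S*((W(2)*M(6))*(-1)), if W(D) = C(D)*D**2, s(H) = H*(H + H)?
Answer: -761280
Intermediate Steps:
S = -244 (S = 4 - 1*248 = 4 - 248 = -244)
C(Q) = -5*Q
s(H) = 2*H**2 (s(H) = H*(2*H) = 2*H**2)
M(h) = h + 2*h**2
W(D) = -5*D**3 (W(D) = (-5*D)*D**2 = -5*D**3)
S*((W(2)*M(6))*(-1)) = -244*(-5*2**3)*(6*(1 + 2*6))*(-1) = -244*(-5*8)*(6*(1 + 12))*(-1) = -244*(-240*13)*(-1) = -244*(-40*78)*(-1) = -(-761280)*(-1) = -244*3120 = -761280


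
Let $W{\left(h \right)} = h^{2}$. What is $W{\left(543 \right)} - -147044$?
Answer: $441893$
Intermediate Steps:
$W{\left(543 \right)} - -147044 = 543^{2} - -147044 = 294849 + 147044 = 441893$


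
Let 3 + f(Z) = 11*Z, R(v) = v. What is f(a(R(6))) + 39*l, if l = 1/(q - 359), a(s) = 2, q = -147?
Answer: 9575/506 ≈ 18.923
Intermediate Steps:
f(Z) = -3 + 11*Z
l = -1/506 (l = 1/(-147 - 359) = 1/(-506) = -1/506 ≈ -0.0019763)
f(a(R(6))) + 39*l = (-3 + 11*2) + 39*(-1/506) = (-3 + 22) - 39/506 = 19 - 39/506 = 9575/506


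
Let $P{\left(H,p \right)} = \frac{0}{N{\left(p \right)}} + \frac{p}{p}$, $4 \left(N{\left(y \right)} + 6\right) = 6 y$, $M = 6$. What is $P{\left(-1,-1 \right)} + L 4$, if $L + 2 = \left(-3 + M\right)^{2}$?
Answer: $29$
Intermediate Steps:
$N{\left(y \right)} = -6 + \frac{3 y}{2}$ ($N{\left(y \right)} = -6 + \frac{6 y}{4} = -6 + \frac{3 y}{2}$)
$P{\left(H,p \right)} = 1$ ($P{\left(H,p \right)} = \frac{0}{-6 + \frac{3 p}{2}} + \frac{p}{p} = 0 + 1 = 1$)
$L = 7$ ($L = -2 + \left(-3 + 6\right)^{2} = -2 + 3^{2} = -2 + 9 = 7$)
$P{\left(-1,-1 \right)} + L 4 = 1 + 7 \cdot 4 = 1 + 28 = 29$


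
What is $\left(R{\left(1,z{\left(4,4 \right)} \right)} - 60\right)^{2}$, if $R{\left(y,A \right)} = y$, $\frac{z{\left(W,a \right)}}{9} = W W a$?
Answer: $3481$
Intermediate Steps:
$z{\left(W,a \right)} = 9 a W^{2}$ ($z{\left(W,a \right)} = 9 W W a = 9 W^{2} a = 9 a W^{2}$)
$\left(R{\left(1,z{\left(4,4 \right)} \right)} - 60\right)^{2} = \left(1 - 60\right)^{2} = \left(-59\right)^{2} = 3481$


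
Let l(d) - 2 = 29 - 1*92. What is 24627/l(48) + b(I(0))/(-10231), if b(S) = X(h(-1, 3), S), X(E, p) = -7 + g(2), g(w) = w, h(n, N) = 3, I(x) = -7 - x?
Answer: -251958532/624091 ≈ -403.72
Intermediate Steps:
l(d) = -61 (l(d) = 2 + (29 - 1*92) = 2 + (29 - 92) = 2 - 63 = -61)
X(E, p) = -5 (X(E, p) = -7 + 2 = -5)
b(S) = -5
24627/l(48) + b(I(0))/(-10231) = 24627/(-61) - 5/(-10231) = 24627*(-1/61) - 5*(-1/10231) = -24627/61 + 5/10231 = -251958532/624091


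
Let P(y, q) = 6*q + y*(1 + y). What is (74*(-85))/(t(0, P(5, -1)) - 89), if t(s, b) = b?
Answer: 1258/13 ≈ 96.769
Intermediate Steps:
(74*(-85))/(t(0, P(5, -1)) - 89) = (74*(-85))/((5 + 5**2 + 6*(-1)) - 89) = -6290/((5 + 25 - 6) - 89) = -6290/(24 - 89) = -6290/(-65) = -6290*(-1/65) = 1258/13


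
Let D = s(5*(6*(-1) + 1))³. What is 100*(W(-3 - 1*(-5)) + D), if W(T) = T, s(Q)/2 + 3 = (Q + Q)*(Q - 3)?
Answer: 2181118218600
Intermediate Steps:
s(Q) = -6 + 4*Q*(-3 + Q) (s(Q) = -6 + 2*((Q + Q)*(Q - 3)) = -6 + 2*((2*Q)*(-3 + Q)) = -6 + 2*(2*Q*(-3 + Q)) = -6 + 4*Q*(-3 + Q))
D = 21811182184 (D = (-6 - 60*(6*(-1) + 1) + 4*(5*(6*(-1) + 1))²)³ = (-6 - 60*(-6 + 1) + 4*(5*(-6 + 1))²)³ = (-6 - 60*(-5) + 4*(5*(-5))²)³ = (-6 - 12*(-25) + 4*(-25)²)³ = (-6 + 300 + 4*625)³ = (-6 + 300 + 2500)³ = 2794³ = 21811182184)
100*(W(-3 - 1*(-5)) + D) = 100*((-3 - 1*(-5)) + 21811182184) = 100*((-3 + 5) + 21811182184) = 100*(2 + 21811182184) = 100*21811182186 = 2181118218600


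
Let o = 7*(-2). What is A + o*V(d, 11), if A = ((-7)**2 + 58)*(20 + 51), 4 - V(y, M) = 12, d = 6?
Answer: 7709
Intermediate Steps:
V(y, M) = -8 (V(y, M) = 4 - 1*12 = 4 - 12 = -8)
A = 7597 (A = (49 + 58)*71 = 107*71 = 7597)
o = -14
A + o*V(d, 11) = 7597 - 14*(-8) = 7597 + 112 = 7709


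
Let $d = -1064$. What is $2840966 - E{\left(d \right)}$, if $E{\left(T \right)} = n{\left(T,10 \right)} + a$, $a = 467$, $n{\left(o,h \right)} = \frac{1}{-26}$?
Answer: $\frac{73852975}{26} \approx 2.8405 \cdot 10^{6}$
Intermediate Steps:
$n{\left(o,h \right)} = - \frac{1}{26}$
$E{\left(T \right)} = \frac{12141}{26}$ ($E{\left(T \right)} = - \frac{1}{26} + 467 = \frac{12141}{26}$)
$2840966 - E{\left(d \right)} = 2840966 - \frac{12141}{26} = \frac{73852975}{26}$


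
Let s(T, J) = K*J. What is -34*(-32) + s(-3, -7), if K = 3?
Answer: 1067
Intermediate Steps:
s(T, J) = 3*J
-34*(-32) + s(-3, -7) = -34*(-32) + 3*(-7) = 1088 - 21 = 1067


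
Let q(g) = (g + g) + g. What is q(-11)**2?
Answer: 1089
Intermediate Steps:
q(g) = 3*g (q(g) = 2*g + g = 3*g)
q(-11)**2 = (3*(-11))**2 = (-33)**2 = 1089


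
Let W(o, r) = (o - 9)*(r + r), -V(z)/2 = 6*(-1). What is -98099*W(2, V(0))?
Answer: 16480632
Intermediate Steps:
V(z) = 12 (V(z) = -12*(-1) = -2*(-6) = 12)
W(o, r) = 2*r*(-9 + o) (W(o, r) = (-9 + o)*(2*r) = 2*r*(-9 + o))
-98099*W(2, V(0)) = -196198*12*(-9 + 2) = -196198*12*(-7) = -98099*(-168) = 16480632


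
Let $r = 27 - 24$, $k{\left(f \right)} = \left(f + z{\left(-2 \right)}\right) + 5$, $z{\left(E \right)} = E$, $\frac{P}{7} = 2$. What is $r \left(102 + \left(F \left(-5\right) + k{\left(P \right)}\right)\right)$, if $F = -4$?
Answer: $417$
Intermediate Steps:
$P = 14$ ($P = 7 \cdot 2 = 14$)
$k{\left(f \right)} = 3 + f$ ($k{\left(f \right)} = \left(f - 2\right) + 5 = \left(-2 + f\right) + 5 = 3 + f$)
$r = 3$
$r \left(102 + \left(F \left(-5\right) + k{\left(P \right)}\right)\right) = 3 \left(102 + \left(\left(-4\right) \left(-5\right) + \left(3 + 14\right)\right)\right) = 3 \left(102 + \left(20 + 17\right)\right) = 3 \left(102 + 37\right) = 3 \cdot 139 = 417$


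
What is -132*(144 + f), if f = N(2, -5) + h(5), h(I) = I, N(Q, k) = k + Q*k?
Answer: -17688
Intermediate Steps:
f = -10 (f = -5*(1 + 2) + 5 = -5*3 + 5 = -15 + 5 = -10)
-132*(144 + f) = -132*(144 - 10) = -132*134 = -17688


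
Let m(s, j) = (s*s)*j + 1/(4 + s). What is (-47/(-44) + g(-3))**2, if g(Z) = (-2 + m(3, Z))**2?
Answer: 3231649787041/4648336 ≈ 6.9523e+5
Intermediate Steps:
m(s, j) = 1/(4 + s) + j*s**2 (m(s, j) = s**2*j + 1/(4 + s) = j*s**2 + 1/(4 + s) = 1/(4 + s) + j*s**2)
g(Z) = (-13/7 + 9*Z)**2 (g(Z) = (-2 + (1 + Z*3**3 + 4*Z*3**2)/(4 + 3))**2 = (-2 + (1 + Z*27 + 4*Z*9)/7)**2 = (-2 + (1 + 27*Z + 36*Z)/7)**2 = (-2 + (1 + 63*Z)/7)**2 = (-2 + (1/7 + 9*Z))**2 = (-13/7 + 9*Z)**2)
(-47/(-44) + g(-3))**2 = (-47/(-44) + (-13 + 63*(-3))**2/49)**2 = (-47*(-1/44) + (-13 - 189)**2/49)**2 = (47/44 + (1/49)*(-202)**2)**2 = (47/44 + (1/49)*40804)**2 = (47/44 + 40804/49)**2 = (1797679/2156)**2 = 3231649787041/4648336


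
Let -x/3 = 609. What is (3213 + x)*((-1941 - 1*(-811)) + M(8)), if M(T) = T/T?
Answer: -1564794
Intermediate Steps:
x = -1827 (x = -3*609 = -1827)
M(T) = 1
(3213 + x)*((-1941 - 1*(-811)) + M(8)) = (3213 - 1827)*((-1941 - 1*(-811)) + 1) = 1386*((-1941 + 811) + 1) = 1386*(-1130 + 1) = 1386*(-1129) = -1564794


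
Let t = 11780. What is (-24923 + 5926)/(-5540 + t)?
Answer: -18997/6240 ≈ -3.0444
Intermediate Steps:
(-24923 + 5926)/(-5540 + t) = (-24923 + 5926)/(-5540 + 11780) = -18997/6240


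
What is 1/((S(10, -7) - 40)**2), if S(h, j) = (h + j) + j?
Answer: 1/1936 ≈ 0.00051653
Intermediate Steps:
S(h, j) = h + 2*j
1/((S(10, -7) - 40)**2) = 1/(((10 + 2*(-7)) - 40)**2) = 1/(((10 - 14) - 40)**2) = 1/((-4 - 40)**2) = 1/((-44)**2) = 1/1936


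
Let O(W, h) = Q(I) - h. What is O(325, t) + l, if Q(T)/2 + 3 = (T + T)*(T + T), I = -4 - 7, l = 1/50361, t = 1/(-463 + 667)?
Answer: 1098132819/1141516 ≈ 962.00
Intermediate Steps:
t = 1/204 ≈ 0.0049020
l = 1/50361 ≈ 1.9857e-5
I = -11
Q(T) = -6 + 8*T² (Q(T) = -6 + 2*((T + T)*(T + T)) = -6 + 2*((2*T)*(2*T)) = -6 + 2*(4*T²) = -6 + 8*T²)
O(W, h) = 962 - h (O(W, h) = (-6 + 8*(-11)²) - h = (-6 + 8*121) - h = (-6 + 968) - h = 962 - h)
O(325, t) + l = (962 - 1*1/204) + 1/50361 = (962 - 1/204) + 1/50361 = 196247/204 + 1/50361 = 1098132819/1141516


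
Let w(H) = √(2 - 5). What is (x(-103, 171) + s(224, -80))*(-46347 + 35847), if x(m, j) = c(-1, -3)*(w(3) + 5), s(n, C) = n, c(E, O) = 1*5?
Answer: -2614500 - 52500*I*√3 ≈ -2.6145e+6 - 90933.0*I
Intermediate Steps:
w(H) = I*√3 (w(H) = √(-3) = I*√3)
c(E, O) = 5
x(m, j) = 25 + 5*I*√3 (x(m, j) = 5*(I*√3 + 5) = 5*(5 + I*√3) = 25 + 5*I*√3)
(x(-103, 171) + s(224, -80))*(-46347 + 35847) = ((25 + 5*I*√3) + 224)*(-46347 + 35847) = (249 + 5*I*√3)*(-10500) = -2614500 - 52500*I*√3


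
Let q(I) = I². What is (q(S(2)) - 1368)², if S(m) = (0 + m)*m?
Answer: 1827904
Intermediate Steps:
S(m) = m² (S(m) = m*m = m²)
(q(S(2)) - 1368)² = ((2²)² - 1368)² = (4² - 1368)² = (16 - 1368)² = (-1352)² = 1827904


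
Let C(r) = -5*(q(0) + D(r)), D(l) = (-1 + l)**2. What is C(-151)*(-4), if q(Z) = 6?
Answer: 462200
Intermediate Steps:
C(r) = -30 - 5*(-1 + r)**2 (C(r) = -5*(6 + (-1 + r)**2) = -30 - 5*(-1 + r)**2)
C(-151)*(-4) = (-30 - 5*(-1 - 151)**2)*(-4) = (-30 - 5*(-152)**2)*(-4) = (-30 - 5*23104)*(-4) = (-30 - 115520)*(-4) = -115550*(-4) = 462200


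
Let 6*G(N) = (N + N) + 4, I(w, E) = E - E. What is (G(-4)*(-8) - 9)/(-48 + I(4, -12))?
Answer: 11/144 ≈ 0.076389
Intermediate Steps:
I(w, E) = 0
G(N) = 2/3 + N/3 (G(N) = ((N + N) + 4)/6 = (2*N + 4)/6 = (4 + 2*N)/6 = 2/3 + N/3)
(G(-4)*(-8) - 9)/(-48 + I(4, -12)) = ((2/3 + (1/3)*(-4))*(-8) - 9)/(-48 + 0) = ((2/3 - 4/3)*(-8) - 9)/(-48) = (-2/3*(-8) - 9)*(-1/48) = (16/3 - 9)*(-1/48) = -11/3*(-1/48) = 11/144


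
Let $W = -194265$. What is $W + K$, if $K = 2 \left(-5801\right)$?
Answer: $-205867$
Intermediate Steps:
$K = -11602$
$W + K = -194265 - 11602 = -205867$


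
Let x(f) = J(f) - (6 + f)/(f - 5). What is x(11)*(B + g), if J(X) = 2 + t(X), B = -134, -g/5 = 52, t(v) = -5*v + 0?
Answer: 65995/3 ≈ 21998.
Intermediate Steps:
t(v) = -5*v
g = -260 (g = -5*52 = -260)
J(X) = 2 - 5*X
x(f) = 2 - 5*f - (6 + f)/(-5 + f) (x(f) = (2 - 5*f) - (6 + f)/(f - 5) = (2 - 5*f) - (6 + f)/(-5 + f) = 2 - 5*f - (6 + f)/(-5 + f))
x(11)*(B + g) = ((-16 - 5*11² + 26*11)/(-5 + 11))*(-134 - 260) = ((-16 - 5*121 + 286)/6)*(-394) = ((-16 - 605 + 286)/6)*(-394) = ((⅙)*(-335))*(-394) = -335/6*(-394) = 65995/3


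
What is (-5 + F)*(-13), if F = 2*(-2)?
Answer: 117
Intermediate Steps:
F = -4
(-5 + F)*(-13) = (-5 - 4)*(-13) = -9*(-13) = 117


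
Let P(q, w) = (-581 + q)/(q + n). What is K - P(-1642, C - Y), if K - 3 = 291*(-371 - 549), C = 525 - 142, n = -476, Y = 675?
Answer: -189008943/706 ≈ -2.6772e+5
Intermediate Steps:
C = 383
P(q, w) = (-581 + q)/(-476 + q) (P(q, w) = (-581 + q)/(q - 476) = (-581 + q)/(-476 + q))
K = -267717 (K = 3 + 291*(-371 - 549) = 3 + 291*(-920) = 3 - 267720 = -267717)
K - P(-1642, C - Y) = -267717 - (-581 - 1642)/(-476 - 1642) = -267717 - (-2223)/(-2118) = -267717 - (-1)*(-2223)/2118 = -267717 - 1*741/706 = -267717 - 741/706 = -189008943/706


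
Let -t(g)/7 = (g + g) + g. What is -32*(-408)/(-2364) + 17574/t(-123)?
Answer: 217258/169617 ≈ 1.2809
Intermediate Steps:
t(g) = -21*g (t(g) = -7*((g + g) + g) = -7*(2*g + g) = -21*g)
-32*(-408)/(-2364) + 17574/t(-123) = -32*(-408)/(-2364) + 17574/((-21*(-123))) = 13056*(-1/2364) + 17574/2583 = -1088/197 + 17574*(1/2583) = -1088/197 + 5858/861 = 217258/169617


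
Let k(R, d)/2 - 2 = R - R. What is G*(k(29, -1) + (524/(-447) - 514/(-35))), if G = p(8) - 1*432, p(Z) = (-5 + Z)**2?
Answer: -38633718/5215 ≈ -7408.2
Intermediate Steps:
k(R, d) = 4 (k(R, d) = 4 + 2*(R - R) = 4 + 2*0 = 4 + 0 = 4)
G = -423 (G = (-5 + 8)**2 - 1*432 = 3**2 - 432 = 9 - 432 = -423)
G*(k(29, -1) + (524/(-447) - 514/(-35))) = -423*(4 + (524/(-447) - 514/(-35))) = -423*(4 + (524*(-1/447) - 514*(-1/35))) = -423*(4 + (-524/447 + 514/35)) = -423*(4 + 211418/15645) = -423*273998/15645 = -38633718/5215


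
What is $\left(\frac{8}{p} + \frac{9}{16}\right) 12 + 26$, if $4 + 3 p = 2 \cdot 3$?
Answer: $\frac{707}{4} \approx 176.75$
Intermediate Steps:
$p = \frac{2}{3}$ ($p = - \frac{4}{3} + \frac{2 \cdot 3}{3} = - \frac{4}{3} + \frac{1}{3} \cdot 6 = - \frac{4}{3} + 2 = \frac{2}{3} \approx 0.66667$)
$\left(\frac{8}{p} + \frac{9}{16}\right) 12 + 26 = \left(\frac{8}{\frac{2}{3}} + \frac{9}{16}\right) 12 + 26 = \left(8 \cdot \frac{3}{2} + 9 \cdot \frac{1}{16}\right) 12 + 26 = \left(12 + \frac{9}{16}\right) 12 + 26 = \frac{201}{16} \cdot 12 + 26 = \frac{603}{4} + 26 = \frac{707}{4}$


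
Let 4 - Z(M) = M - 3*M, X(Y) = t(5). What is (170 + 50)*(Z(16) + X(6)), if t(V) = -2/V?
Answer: 7832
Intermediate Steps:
X(Y) = -⅖ (X(Y) = -2/5 = -2*⅕ = -⅖)
Z(M) = 4 + 2*M (Z(M) = 4 - (M - 3*M) = 4 - (-2)*M = 4 + 2*M)
(170 + 50)*(Z(16) + X(6)) = (170 + 50)*((4 + 2*16) - ⅖) = 220*((4 + 32) - ⅖) = 220*(36 - ⅖) = 220*(178/5) = 7832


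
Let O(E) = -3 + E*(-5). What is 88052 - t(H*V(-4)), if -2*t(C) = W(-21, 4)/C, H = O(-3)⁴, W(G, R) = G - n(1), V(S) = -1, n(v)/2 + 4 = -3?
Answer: 3651692551/41472 ≈ 88052.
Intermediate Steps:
n(v) = -14 (n(v) = -8 + 2*(-3) = -8 - 6 = -14)
O(E) = -3 - 5*E
W(G, R) = 14 + G (W(G, R) = G - 1*(-14) = G + 14 = 14 + G)
H = 20736 (H = (-3 - 5*(-3))⁴ = (-3 + 15)⁴ = 12⁴ = 20736)
t(C) = 7/(2*C) (t(C) = -(14 - 21)/(2*C) = -(-7)/(2*C) = 7/(2*C))
88052 - t(H*V(-4)) = 88052 - 7/(2*(20736*(-1))) = 88052 - 7/(2*(-20736)) = 88052 - 7*(-1)/(2*20736) = 88052 - 1*(-7/41472) = 88052 + 7/41472 = 3651692551/41472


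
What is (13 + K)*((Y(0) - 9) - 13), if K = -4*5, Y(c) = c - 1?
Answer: 161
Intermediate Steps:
Y(c) = -1 + c
K = -20
(13 + K)*((Y(0) - 9) - 13) = (13 - 20)*(((-1 + 0) - 9) - 13) = -7*((-1 - 9) - 13) = -7*(-10 - 13) = -7*(-23) = 161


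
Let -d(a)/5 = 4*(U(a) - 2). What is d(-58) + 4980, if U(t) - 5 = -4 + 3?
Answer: 4940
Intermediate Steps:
U(t) = 4 (U(t) = 5 + (-4 + 3) = 5 - 1 = 4)
d(a) = -40 (d(a) = -20*(4 - 2) = -20*2 = -5*8 = -40)
d(-58) + 4980 = -40 + 4980 = 4940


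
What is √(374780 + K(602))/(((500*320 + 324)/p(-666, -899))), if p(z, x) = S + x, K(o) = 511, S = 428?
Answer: -9891*√851/160324 ≈ -1.7997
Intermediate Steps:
p(z, x) = 428 + x
√(374780 + K(602))/(((500*320 + 324)/p(-666, -899))) = √(374780 + 511)/(((500*320 + 324)/(428 - 899))) = √375291/(((160000 + 324)/(-471))) = (21*√851)/((160324*(-1/471))) = (21*√851)/(-160324/471) = (21*√851)*(-471/160324) = -9891*√851/160324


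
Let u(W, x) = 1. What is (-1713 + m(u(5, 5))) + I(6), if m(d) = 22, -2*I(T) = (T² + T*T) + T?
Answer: -1730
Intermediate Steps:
I(T) = -T² - T/2 (I(T) = -((T² + T*T) + T)/2 = -((T² + T²) + T)/2 = -(2*T² + T)/2 = -(T + 2*T²)/2 = -T² - T/2)
(-1713 + m(u(5, 5))) + I(6) = (-1713 + 22) - 1*6*(½ + 6) = -1691 - 1*6*13/2 = -1691 - 39 = -1730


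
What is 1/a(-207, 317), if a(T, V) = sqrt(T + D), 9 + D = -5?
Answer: -I*sqrt(221)/221 ≈ -0.067267*I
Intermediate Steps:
D = -14 (D = -9 - 5 = -14)
a(T, V) = sqrt(-14 + T) (a(T, V) = sqrt(T - 14) = sqrt(-14 + T))
1/a(-207, 317) = 1/(sqrt(-14 - 207)) = 1/(sqrt(-221)) = 1/(I*sqrt(221)) = -I*sqrt(221)/221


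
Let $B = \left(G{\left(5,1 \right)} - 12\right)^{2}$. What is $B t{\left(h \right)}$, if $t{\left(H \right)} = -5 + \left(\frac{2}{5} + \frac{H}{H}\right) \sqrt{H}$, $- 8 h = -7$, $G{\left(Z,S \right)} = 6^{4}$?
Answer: $-8243280 + \frac{2885148 \sqrt{14}}{5} \approx -6.0842 \cdot 10^{6}$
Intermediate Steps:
$G{\left(Z,S \right)} = 1296$
$h = \frac{7}{8}$ ($h = \left(- \frac{1}{8}\right) \left(-7\right) = \frac{7}{8} \approx 0.875$)
$B = 1648656$ ($B = \left(1296 - 12\right)^{2} = 1284^{2} = 1648656$)
$t{\left(H \right)} = -5 + \frac{7 \sqrt{H}}{5}$ ($t{\left(H \right)} = -5 + \left(2 \cdot \frac{1}{5} + 1\right) \sqrt{H} = -5 + \left(\frac{2}{5} + 1\right) \sqrt{H} = -5 + \frac{7 \sqrt{H}}{5}$)
$B t{\left(h \right)} = 1648656 \left(-5 + \frac{7 \sqrt{\frac{7}{8}}}{5}\right) = 1648656 \left(-5 + \frac{7 \frac{\sqrt{14}}{4}}{5}\right) = 1648656 \left(-5 + \frac{7 \sqrt{14}}{20}\right) = -8243280 + \frac{2885148 \sqrt{14}}{5}$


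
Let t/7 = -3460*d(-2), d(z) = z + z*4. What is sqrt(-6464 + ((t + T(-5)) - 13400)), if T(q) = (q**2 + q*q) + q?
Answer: 3*sqrt(24709) ≈ 471.57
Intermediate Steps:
T(q) = q + 2*q**2 (T(q) = (q**2 + q**2) + q = 2*q**2 + q = q + 2*q**2)
d(z) = 5*z (d(z) = z + 4*z = 5*z)
t = 242200 (t = 7*(-17300*(-2)) = 7*(-3460*(-10)) = 7*34600 = 242200)
sqrt(-6464 + ((t + T(-5)) - 13400)) = sqrt(-6464 + ((242200 - 5*(1 + 2*(-5))) - 13400)) = sqrt(-6464 + ((242200 - 5*(1 - 10)) - 13400)) = sqrt(-6464 + ((242200 - 5*(-9)) - 13400)) = sqrt(-6464 + ((242200 + 45) - 13400)) = sqrt(-6464 + (242245 - 13400)) = sqrt(-6464 + 228845) = sqrt(222381) = 3*sqrt(24709)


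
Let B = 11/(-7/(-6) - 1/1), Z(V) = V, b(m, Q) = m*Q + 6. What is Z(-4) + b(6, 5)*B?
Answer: 2372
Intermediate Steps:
b(m, Q) = 6 + Q*m (b(m, Q) = Q*m + 6 = 6 + Q*m)
B = 66 (B = 11/(-7*(-1/6) - 1*1) = 11/(7/6 - 1) = 11/(1/6) = 11*6 = 66)
Z(-4) + b(6, 5)*B = -4 + (6 + 5*6)*66 = -4 + (6 + 30)*66 = -4 + 36*66 = -4 + 2376 = 2372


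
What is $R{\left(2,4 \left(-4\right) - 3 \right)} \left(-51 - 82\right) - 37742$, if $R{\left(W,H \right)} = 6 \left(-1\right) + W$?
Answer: $-37210$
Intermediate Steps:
$R{\left(W,H \right)} = -6 + W$
$R{\left(2,4 \left(-4\right) - 3 \right)} \left(-51 - 82\right) - 37742 = \left(-6 + 2\right) \left(-51 - 82\right) - 37742 = \left(-4\right) \left(-133\right) - 37742 = 532 - 37742 = -37210$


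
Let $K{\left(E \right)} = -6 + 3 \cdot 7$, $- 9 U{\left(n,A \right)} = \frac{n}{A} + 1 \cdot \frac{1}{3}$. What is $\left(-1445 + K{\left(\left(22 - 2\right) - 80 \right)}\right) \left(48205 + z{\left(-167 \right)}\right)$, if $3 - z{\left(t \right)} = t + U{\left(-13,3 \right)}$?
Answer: $- \frac{622580530}{9} \approx -6.9176 \cdot 10^{7}$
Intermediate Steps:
$U{\left(n,A \right)} = - \frac{1}{27} - \frac{n}{9 A}$ ($U{\left(n,A \right)} = - \frac{\frac{n}{A} + 1 \cdot \frac{1}{3}}{9} = - \frac{\frac{n}{A} + \frac{1}{3}}{9} = - \frac{\frac{1}{3} + \frac{n}{A}}{9} = - \frac{1}{27} - \frac{n}{9 A}$)
$z{\left(t \right)} = \frac{23}{9} - t$ ($z{\left(t \right)} = 3 - \left(t + \frac{\left(-1\right) 3 - -39}{27 \cdot 3}\right) = 3 - \left(t + \frac{1}{27} \cdot \frac{1}{3} \left(-3 + 39\right)\right) = 3 - \left(t + \frac{1}{27} \cdot \frac{1}{3} \cdot 36\right) = 3 - \left(t + \frac{4}{9}\right) = 3 - \left(\frac{4}{9} + t\right) = \frac{23}{9} - t$)
$K{\left(E \right)} = 15$ ($K{\left(E \right)} = -6 + 21 = 15$)
$\left(-1445 + K{\left(\left(22 - 2\right) - 80 \right)}\right) \left(48205 + z{\left(-167 \right)}\right) = \left(-1445 + 15\right) \left(48205 + \left(\frac{23}{9} - -167\right)\right) = - 1430 \left(48205 + \left(\frac{23}{9} + 167\right)\right) = - 1430 \left(48205 + \frac{1526}{9}\right) = \left(-1430\right) \frac{435371}{9} = - \frac{622580530}{9}$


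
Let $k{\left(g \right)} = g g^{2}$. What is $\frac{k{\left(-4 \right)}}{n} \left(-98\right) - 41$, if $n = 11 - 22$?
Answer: $- \frac{6723}{11} \approx -611.18$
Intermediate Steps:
$n = -11$
$k{\left(g \right)} = g^{3}$
$\frac{k{\left(-4 \right)}}{n} \left(-98\right) - 41 = \frac{\left(-4\right)^{3}}{-11} \left(-98\right) - 41 = \left(-64\right) \left(- \frac{1}{11}\right) \left(-98\right) - 41 = \frac{64}{11} \left(-98\right) - 41 = - \frac{6272}{11} - 41 = - \frac{6723}{11}$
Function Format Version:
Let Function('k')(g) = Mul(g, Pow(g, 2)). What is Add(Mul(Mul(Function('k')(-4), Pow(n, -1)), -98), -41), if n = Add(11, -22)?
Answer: Rational(-6723, 11) ≈ -611.18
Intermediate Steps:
n = -11
Function('k')(g) = Pow(g, 3)
Add(Mul(Mul(Function('k')(-4), Pow(n, -1)), -98), -41) = Add(Mul(Mul(Pow(-4, 3), Pow(-11, -1)), -98), -41) = Add(Mul(Mul(-64, Rational(-1, 11)), -98), -41) = Add(Mul(Rational(64, 11), -98), -41) = Add(Rational(-6272, 11), -41) = Rational(-6723, 11)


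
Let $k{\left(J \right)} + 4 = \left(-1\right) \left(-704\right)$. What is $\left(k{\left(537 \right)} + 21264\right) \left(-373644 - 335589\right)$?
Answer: $-15577593612$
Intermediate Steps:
$k{\left(J \right)} = 700$ ($k{\left(J \right)} = -4 - -704 = -4 + 704 = 700$)
$\left(k{\left(537 \right)} + 21264\right) \left(-373644 - 335589\right) = \left(700 + 21264\right) \left(-373644 - 335589\right) = 21964 \left(-709233\right) = -15577593612$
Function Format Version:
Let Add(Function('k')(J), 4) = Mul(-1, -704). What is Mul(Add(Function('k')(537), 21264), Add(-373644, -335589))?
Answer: -15577593612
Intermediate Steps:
Function('k')(J) = 700 (Function('k')(J) = Add(-4, Mul(-1, -704)) = Add(-4, 704) = 700)
Mul(Add(Function('k')(537), 21264), Add(-373644, -335589)) = Mul(Add(700, 21264), Add(-373644, -335589)) = Mul(21964, -709233) = -15577593612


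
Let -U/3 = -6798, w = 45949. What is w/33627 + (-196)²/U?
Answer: 33771193/10390743 ≈ 3.2501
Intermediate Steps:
U = 20394 (U = -3*(-6798) = 20394)
w/33627 + (-196)²/U = 45949/33627 + (-196)²/20394 = 45949*(1/33627) + 38416*(1/20394) = 45949/33627 + 19208/10197 = 33771193/10390743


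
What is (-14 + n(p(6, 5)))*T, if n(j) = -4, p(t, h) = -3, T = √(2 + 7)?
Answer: -54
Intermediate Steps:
T = 3 (T = √9 = 3)
(-14 + n(p(6, 5)))*T = (-14 - 4)*3 = -18*3 = -54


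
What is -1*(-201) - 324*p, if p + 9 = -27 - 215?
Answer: 81525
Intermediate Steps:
p = -251 (p = -9 + (-27 - 215) = -9 - 242 = -251)
-1*(-201) - 324*p = -1*(-201) - 324*(-251) = 201 + 81324 = 81525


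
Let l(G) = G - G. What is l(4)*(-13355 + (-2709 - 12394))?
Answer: 0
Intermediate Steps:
l(G) = 0
l(4)*(-13355 + (-2709 - 12394)) = 0*(-13355 + (-2709 - 12394)) = 0*(-13355 - 15103) = 0*(-28458) = 0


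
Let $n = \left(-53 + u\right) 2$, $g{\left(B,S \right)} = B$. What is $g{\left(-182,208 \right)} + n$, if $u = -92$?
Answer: $-472$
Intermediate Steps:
$n = -290$ ($n = \left(-53 - 92\right) 2 = \left(-145\right) 2 = -290$)
$g{\left(-182,208 \right)} + n = -182 - 290 = -472$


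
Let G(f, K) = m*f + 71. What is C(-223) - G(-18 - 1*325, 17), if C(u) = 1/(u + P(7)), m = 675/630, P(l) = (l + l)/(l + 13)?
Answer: 1318219/4446 ≈ 296.50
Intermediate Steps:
P(l) = 2*l/(13 + l) (P(l) = (2*l)/(13 + l) = 2*l/(13 + l))
m = 15/14 (m = 675*(1/630) = 15/14 ≈ 1.0714)
G(f, K) = 71 + 15*f/14 (G(f, K) = 15*f/14 + 71 = 71 + 15*f/14)
C(u) = 1/(7/10 + u) (C(u) = 1/(u + 2*7/(13 + 7)) = 1/(u + 2*7/20) = 1/(u + 2*7*(1/20)) = 1/(u + 7/10) = 1/(7/10 + u))
C(-223) - G(-18 - 1*325, 17) = 10/(7 + 10*(-223)) - (71 + 15*(-18 - 1*325)/14) = 10/(7 - 2230) - (71 + 15*(-18 - 325)/14) = 10/(-2223) - (71 + (15/14)*(-343)) = 10*(-1/2223) - (71 - 735/2) = -10/2223 - 1*(-593/2) = -10/2223 + 593/2 = 1318219/4446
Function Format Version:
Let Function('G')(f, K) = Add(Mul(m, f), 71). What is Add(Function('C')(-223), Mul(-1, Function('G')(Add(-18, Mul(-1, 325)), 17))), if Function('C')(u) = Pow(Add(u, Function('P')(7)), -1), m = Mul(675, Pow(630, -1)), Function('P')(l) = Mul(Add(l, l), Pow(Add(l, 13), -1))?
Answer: Rational(1318219, 4446) ≈ 296.50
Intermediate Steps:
Function('P')(l) = Mul(2, l, Pow(Add(13, l), -1)) (Function('P')(l) = Mul(Mul(2, l), Pow(Add(13, l), -1)) = Mul(2, l, Pow(Add(13, l), -1)))
m = Rational(15, 14) (m = Mul(675, Rational(1, 630)) = Rational(15, 14) ≈ 1.0714)
Function('G')(f, K) = Add(71, Mul(Rational(15, 14), f)) (Function('G')(f, K) = Add(Mul(Rational(15, 14), f), 71) = Add(71, Mul(Rational(15, 14), f)))
Function('C')(u) = Pow(Add(Rational(7, 10), u), -1) (Function('C')(u) = Pow(Add(u, Mul(2, 7, Pow(Add(13, 7), -1))), -1) = Pow(Add(u, Mul(2, 7, Pow(20, -1))), -1) = Pow(Add(u, Mul(2, 7, Rational(1, 20))), -1) = Pow(Add(u, Rational(7, 10)), -1) = Pow(Add(Rational(7, 10), u), -1))
Add(Function('C')(-223), Mul(-1, Function('G')(Add(-18, Mul(-1, 325)), 17))) = Add(Mul(10, Pow(Add(7, Mul(10, -223)), -1)), Mul(-1, Add(71, Mul(Rational(15, 14), Add(-18, Mul(-1, 325)))))) = Add(Mul(10, Pow(Add(7, -2230), -1)), Mul(-1, Add(71, Mul(Rational(15, 14), Add(-18, -325))))) = Add(Mul(10, Pow(-2223, -1)), Mul(-1, Add(71, Mul(Rational(15, 14), -343)))) = Add(Mul(10, Rational(-1, 2223)), Mul(-1, Add(71, Rational(-735, 2)))) = Add(Rational(-10, 2223), Mul(-1, Rational(-593, 2))) = Add(Rational(-10, 2223), Rational(593, 2)) = Rational(1318219, 4446)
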